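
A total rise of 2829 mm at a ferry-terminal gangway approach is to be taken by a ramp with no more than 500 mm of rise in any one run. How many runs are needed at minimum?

6 runs

2829 / 500 = 5.66, so 6 ramp runs are needed.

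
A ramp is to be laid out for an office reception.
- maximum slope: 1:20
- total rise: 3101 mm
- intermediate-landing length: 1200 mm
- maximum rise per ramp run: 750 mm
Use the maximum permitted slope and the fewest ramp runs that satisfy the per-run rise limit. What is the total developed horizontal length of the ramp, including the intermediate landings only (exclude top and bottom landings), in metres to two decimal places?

3101 / 750 = 4.135 → round up to 5 ramp runs. That means 4 intermediate landings.
Ramp run (horizontal) at 1:20: 3101 × 20 = 62020 mm.
Intermediate landings: 4 × 1200 = 4800 mm.
Total developed length = 62020 + 4800 = 66820 mm.
= 66.82 m.

66.82 m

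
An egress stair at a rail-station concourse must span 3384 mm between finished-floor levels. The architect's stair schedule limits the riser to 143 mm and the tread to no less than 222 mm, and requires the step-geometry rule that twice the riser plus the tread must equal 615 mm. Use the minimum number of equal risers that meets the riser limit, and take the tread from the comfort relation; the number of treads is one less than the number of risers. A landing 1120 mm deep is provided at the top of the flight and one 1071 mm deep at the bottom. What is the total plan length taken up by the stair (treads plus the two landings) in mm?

9850 mm

At most 143 each: 3384/143 = 23.66, giving 24 risers.
Riser R = 3384 / 24 = 141 mm, within the 143 mm limit.
From 2R + T = 615: T = 615 − 282 = 333 mm.
Going = (24 − 1) × 333 = 7659 mm.
Enclosure = 7659 + 1120 + 1071 = 9850 mm.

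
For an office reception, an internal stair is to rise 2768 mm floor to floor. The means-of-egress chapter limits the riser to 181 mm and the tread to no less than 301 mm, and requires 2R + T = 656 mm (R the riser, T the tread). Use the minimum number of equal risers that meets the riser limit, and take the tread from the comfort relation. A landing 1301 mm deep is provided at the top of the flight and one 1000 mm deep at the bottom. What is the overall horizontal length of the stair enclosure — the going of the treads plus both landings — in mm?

6951 mm

At most 181 each: 2768/181 = 15.29, giving 16 risers.
Each riser is 2768/16 = 173 mm (≤ 181 mm).
Tread T = 656 − 2 × 173 = 310 mm (≥ 301 mm).
Treads = 16 − 1 = 15; going = 15 × 310 = 4650 mm.
Add landings: 4650 + 1301 + 1000 = 6951 mm.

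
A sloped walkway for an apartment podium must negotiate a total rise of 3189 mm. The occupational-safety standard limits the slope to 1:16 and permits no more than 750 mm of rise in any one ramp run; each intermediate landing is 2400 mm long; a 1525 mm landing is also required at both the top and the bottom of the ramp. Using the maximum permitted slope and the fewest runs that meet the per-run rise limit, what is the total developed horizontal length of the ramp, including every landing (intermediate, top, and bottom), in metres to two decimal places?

⌈3189/750⌉ = 5 ramp runs. That means 4 intermediate landings.
Horizontal run for 3189 mm of rise at 1:16 is 3189 × 16 = 51024 mm.
4 intermediate landings contribute 4 × 2400 = 9600 mm.
Top and bottom landings: 2 × 1525 = 3050 mm.
Total = 51024 + 9600 + 3050 = 63674 mm.
= 63.67 m.

63.67 m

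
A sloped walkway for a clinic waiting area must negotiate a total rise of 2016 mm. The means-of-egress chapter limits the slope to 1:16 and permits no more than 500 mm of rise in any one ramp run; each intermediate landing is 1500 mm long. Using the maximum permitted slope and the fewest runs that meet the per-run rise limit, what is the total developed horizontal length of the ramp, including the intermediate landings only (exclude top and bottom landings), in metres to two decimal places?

⌈2016/500⌉ = 5 ramp runs. That means 4 intermediate landings.
Horizontal run for 2016 mm of rise at 1:16 is 2016 × 16 = 32256 mm.
Intermediate landings: 4 × 1500 = 6000 mm.
Developed length = 32256 + 6000 = 38256 mm.
= 38.26 m.

38.26 m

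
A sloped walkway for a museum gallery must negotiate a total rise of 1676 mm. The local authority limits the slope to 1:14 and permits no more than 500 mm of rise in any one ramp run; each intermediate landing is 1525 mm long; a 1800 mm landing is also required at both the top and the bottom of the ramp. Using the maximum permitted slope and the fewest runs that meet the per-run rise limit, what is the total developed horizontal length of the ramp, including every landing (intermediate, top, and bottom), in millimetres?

31639 mm

1676 / 500 = 3.352 → round up to 4 ramp runs. That means 3 intermediate landings.
Horizontal run for 1676 mm of rise at 1:14 is 1676 × 14 = 23464 mm.
3 intermediate landings contribute 3 × 1525 = 4575 mm.
Top and bottom landings: 2 × 1800 = 3600 mm.
Total = 23464 + 4575 + 3600 = 31639 mm.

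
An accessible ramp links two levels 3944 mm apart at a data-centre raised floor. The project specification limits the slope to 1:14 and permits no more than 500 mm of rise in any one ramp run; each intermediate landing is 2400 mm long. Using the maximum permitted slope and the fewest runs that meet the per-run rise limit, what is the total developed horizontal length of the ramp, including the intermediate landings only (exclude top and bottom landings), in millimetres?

72016 mm

⌈3944/500⌉ = 8 ramp runs. That means 7 intermediate landings.
Horizontal run for 3944 mm of rise at 1:14 is 3944 × 14 = 55216 mm.
7 intermediate landings contribute 7 × 2400 = 16800 mm.
Total developed length = 55216 + 16800 = 72016 mm.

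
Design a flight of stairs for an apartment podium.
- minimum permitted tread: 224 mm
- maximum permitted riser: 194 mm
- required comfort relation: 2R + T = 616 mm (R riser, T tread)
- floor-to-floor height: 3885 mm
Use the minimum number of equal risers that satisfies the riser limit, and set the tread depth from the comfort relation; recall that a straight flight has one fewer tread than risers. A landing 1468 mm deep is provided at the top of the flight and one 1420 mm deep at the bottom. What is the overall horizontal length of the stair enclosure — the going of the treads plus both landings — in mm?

7808 mm

3885 / 194 = 20.026 → round up to 21 risers.
Each riser is 3885/21 = 185 mm (≤ 194 mm).
T = 616 − 2·185 = 246 mm, which satisfies the 224 mm minimum.
21 risers give 20 treads; going = 20 × 246 = 4920 mm.
Add landings: 4920 + 1468 + 1420 = 7808 mm.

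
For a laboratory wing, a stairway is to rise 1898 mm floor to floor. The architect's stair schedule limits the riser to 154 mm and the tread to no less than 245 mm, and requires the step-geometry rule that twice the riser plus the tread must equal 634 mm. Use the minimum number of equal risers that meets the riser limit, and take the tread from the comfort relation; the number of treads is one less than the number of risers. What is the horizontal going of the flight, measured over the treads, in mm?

⌈1898/154⌉ = 13 risers.
Each riser is 1898/13 = 146 mm (≤ 154 mm).
T = 634 − 2·146 = 342 mm, which satisfies the 245 mm minimum.
13 risers give 12 treads; going = 12 × 342 = 4104 mm.

4104 mm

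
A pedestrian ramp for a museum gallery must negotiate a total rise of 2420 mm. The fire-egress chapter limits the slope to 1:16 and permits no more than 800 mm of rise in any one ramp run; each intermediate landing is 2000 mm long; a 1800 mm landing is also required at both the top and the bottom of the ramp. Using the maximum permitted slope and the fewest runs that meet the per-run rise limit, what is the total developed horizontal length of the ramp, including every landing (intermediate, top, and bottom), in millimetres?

⌈2420/800⌉ = 4 ramp runs. That means 3 intermediate landings.
Horizontal run for 2420 mm of rise at 1:16 is 2420 × 16 = 38720 mm.
Intermediate landings: 3 × 2000 = 6000 mm.
Top and bottom landings: 2 × 1800 = 3600 mm.
Total = 38720 + 6000 + 3600 = 48320 mm.

48320 mm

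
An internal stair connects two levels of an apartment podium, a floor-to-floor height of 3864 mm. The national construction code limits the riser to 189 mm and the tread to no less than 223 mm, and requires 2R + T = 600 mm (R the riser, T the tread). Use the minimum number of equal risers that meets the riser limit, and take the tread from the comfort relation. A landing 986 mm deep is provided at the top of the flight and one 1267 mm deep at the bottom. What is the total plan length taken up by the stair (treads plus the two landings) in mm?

6893 mm

At most 189 each: 3864/189 = 20.44, giving 21 risers.
Each riser is 3864/21 = 184 mm (≤ 189 mm).
From 2R + T = 600: T = 600 − 368 = 232 mm.
Going = (21 − 1) × 232 = 4640 mm.
Enclosure = 4640 + 986 + 1267 = 6893 mm.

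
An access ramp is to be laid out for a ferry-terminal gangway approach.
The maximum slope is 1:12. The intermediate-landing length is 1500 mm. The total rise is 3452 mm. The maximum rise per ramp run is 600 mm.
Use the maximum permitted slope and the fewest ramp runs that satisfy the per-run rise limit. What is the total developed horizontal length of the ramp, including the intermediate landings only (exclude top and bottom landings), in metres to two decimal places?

⌈3452/600⌉ = 6 ramp runs. That means 5 intermediate landings.
Ramp run (horizontal) at 1:12: 3452 × 12 = 41424 mm.
5 intermediate landings contribute 5 × 1500 = 7500 mm.
Total developed length = 41424 + 7500 = 48924 mm.
= 48.92 m.

48.92 m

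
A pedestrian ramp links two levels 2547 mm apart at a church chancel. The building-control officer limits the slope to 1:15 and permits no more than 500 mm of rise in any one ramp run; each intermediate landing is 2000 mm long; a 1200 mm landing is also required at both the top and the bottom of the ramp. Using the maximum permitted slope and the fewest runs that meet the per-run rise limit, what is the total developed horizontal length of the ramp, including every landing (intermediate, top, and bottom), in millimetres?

2547 / 500 = 5.094 → round up to 6 ramp runs. That means 5 intermediate landings.
Horizontal run for 2547 mm of rise at 1:15 is 2547 × 15 = 38205 mm.
Intermediate landings: 5 × 2000 = 10000 mm.
Top and bottom landings: 2 × 1200 = 2400 mm.
Total = 38205 + 10000 + 2400 = 50605 mm.

50605 mm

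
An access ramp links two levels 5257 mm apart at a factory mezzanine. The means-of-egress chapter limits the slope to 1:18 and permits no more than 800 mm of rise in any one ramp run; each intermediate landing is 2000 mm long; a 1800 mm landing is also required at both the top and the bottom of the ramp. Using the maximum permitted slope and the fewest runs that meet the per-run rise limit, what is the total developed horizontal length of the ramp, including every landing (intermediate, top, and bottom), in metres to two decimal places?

110.23 m

At most 800 each: 5257/800 = 6.57, giving 7 ramp runs. That means 6 intermediate landings.
Horizontal run for 5257 mm of rise at 1:18 is 5257 × 18 = 94626 mm.
Intermediate landings: 6 × 2000 = 12000 mm.
Top and bottom landings: 2 × 1800 = 3600 mm.
Total = 94626 + 12000 + 3600 = 110226 mm.
= 110.23 m.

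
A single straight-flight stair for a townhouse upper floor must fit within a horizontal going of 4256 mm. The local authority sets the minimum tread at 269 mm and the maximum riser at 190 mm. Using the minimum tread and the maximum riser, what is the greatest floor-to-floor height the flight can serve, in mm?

3040 mm

Treads that fit: ⌊4256 / 269⌋ = 15.
Risers = treads + 1 = 16.
Maximum height = 16 × 190 = 3040 mm.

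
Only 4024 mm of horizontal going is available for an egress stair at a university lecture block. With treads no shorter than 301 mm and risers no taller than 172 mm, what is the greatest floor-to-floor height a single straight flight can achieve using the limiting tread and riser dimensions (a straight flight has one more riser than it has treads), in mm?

Treads that fit: ⌊4024 / 301⌋ = 13.
Risers = treads + 1 = 14.
Maximum height = 14 × 172 = 2408 mm.

2408 mm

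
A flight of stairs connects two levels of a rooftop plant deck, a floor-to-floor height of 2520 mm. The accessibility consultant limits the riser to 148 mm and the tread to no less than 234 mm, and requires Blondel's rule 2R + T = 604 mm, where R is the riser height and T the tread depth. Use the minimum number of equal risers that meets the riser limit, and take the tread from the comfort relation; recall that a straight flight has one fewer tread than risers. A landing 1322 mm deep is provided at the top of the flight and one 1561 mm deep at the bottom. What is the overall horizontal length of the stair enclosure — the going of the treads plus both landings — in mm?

2520 / 148 = 17.027 → round up to 18 risers.
R = 2520 ÷ 18 = 140 mm.
T = 604 − 2·140 = 324 mm, which satisfies the 234 mm minimum.
18 risers give 17 treads; going = 17 × 324 = 5508 mm.
Add landings: 5508 + 1322 + 1561 = 8391 mm.

8391 mm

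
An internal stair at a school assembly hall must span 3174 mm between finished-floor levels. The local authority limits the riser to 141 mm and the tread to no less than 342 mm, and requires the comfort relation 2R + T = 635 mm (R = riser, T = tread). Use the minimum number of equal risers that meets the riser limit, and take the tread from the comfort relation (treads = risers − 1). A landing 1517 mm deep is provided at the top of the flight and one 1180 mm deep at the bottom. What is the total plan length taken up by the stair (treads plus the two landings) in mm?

10595 mm

3174 / 141 = 22.511 → round up to 23 risers.
R = 3174 ÷ 23 = 138 mm.
From 2R + T = 635: T = 635 − 276 = 359 mm.
23 risers give 22 treads; going = 22 × 359 = 7898 mm.
Add landings: 7898 + 1517 + 1180 = 10595 mm.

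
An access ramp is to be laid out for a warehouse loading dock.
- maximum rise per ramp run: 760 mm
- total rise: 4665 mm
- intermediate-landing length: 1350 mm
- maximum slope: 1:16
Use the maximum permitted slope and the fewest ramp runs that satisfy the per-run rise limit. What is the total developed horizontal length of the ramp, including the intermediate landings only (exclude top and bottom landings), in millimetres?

82740 mm

At most 760 each: 4665/760 = 6.14, giving 7 ramp runs. That means 6 intermediate landings.
Ramp run (horizontal) at 1:16: 4665 × 16 = 74640 mm.
Intermediate landings: 6 × 1350 = 8100 mm.
Total developed length = 74640 + 8100 = 82740 mm.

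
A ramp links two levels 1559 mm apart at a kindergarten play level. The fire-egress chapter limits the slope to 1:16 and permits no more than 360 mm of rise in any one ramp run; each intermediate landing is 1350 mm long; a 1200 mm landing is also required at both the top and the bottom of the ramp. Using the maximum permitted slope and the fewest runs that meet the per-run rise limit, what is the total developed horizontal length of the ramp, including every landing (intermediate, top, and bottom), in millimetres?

32744 mm

⌈1559/360⌉ = 5 ramp runs. That means 4 intermediate landings.
Horizontal run for 1559 mm of rise at 1:16 is 1559 × 16 = 24944 mm.
4 intermediate landings contribute 4 × 1350 = 5400 mm.
Top and bottom landings: 2 × 1200 = 2400 mm.
Total = 24944 + 5400 + 2400 = 32744 mm.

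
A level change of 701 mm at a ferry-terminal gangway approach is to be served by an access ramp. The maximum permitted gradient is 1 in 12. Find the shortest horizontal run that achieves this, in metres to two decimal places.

8.41 m

Run = rise × 12 = 701 × 12 = 8412 mm.
8412 mm = 8.41 m.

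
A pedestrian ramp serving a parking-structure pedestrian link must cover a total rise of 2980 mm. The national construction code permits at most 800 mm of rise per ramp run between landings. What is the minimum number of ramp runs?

4 runs

2980 / 800 = 3.725 → round up to 4 ramp runs.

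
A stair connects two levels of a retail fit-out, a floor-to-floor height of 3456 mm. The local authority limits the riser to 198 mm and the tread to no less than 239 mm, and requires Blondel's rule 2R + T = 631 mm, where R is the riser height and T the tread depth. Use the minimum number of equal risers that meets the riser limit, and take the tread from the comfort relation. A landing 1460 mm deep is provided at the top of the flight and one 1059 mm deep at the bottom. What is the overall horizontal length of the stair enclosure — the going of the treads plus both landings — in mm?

6718 mm

⌈3456/198⌉ = 18 risers.
Each riser is 3456/18 = 192 mm (≤ 198 mm).
T = 631 − 2·192 = 247 mm, which satisfies the 239 mm minimum.
Treads = 18 − 1 = 17; going = 17 × 247 = 4199 mm.
Enclosure = 4199 + 1460 + 1059 = 6718 mm.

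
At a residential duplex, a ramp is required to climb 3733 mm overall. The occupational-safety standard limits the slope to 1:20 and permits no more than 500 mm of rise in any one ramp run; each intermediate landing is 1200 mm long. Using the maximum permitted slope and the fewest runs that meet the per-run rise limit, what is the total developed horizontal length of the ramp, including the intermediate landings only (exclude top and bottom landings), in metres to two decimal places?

83.06 m

At most 500 each: 3733/500 = 7.47, giving 8 ramp runs. That means 7 intermediate landings.
Horizontal run for 3733 mm of rise at 1:20 is 3733 × 20 = 74660 mm.
7 intermediate landings contribute 7 × 1200 = 8400 mm.
Total developed length = 74660 + 8400 = 83060 mm.
= 83.06 m.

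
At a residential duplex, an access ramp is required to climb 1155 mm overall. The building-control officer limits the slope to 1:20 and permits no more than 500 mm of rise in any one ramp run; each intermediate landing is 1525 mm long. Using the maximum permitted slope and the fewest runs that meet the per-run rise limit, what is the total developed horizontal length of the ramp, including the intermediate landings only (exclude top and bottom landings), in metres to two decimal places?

⌈1155/500⌉ = 3 ramp runs. That means 2 intermediate landings.
Horizontal run for 1155 mm of rise at 1:20 is 1155 × 20 = 23100 mm.
Intermediate landings: 2 × 1525 = 3050 mm.
Developed length = 23100 + 3050 = 26150 mm.
= 26.15 m.

26.15 m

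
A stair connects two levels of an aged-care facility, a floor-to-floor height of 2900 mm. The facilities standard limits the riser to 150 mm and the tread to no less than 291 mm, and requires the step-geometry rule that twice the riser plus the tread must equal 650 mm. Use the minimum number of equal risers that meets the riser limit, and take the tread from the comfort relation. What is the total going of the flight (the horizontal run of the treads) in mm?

2900 / 150 = 19.33, so 20 risers are needed.
Riser R = 2900 / 20 = 145 mm, within the 150 mm limit.
From 2R + T = 650: T = 650 − 290 = 360 mm.
Treads = 20 − 1 = 19; going = 19 × 360 = 6840 mm.

6840 mm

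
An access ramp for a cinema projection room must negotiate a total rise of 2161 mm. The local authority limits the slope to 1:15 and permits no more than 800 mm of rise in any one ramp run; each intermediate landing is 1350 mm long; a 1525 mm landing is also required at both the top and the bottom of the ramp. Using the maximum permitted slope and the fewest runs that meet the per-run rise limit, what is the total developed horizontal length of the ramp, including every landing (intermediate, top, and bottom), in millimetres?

38165 mm

At most 800 each: 2161/800 = 2.70, giving 3 ramp runs. That means 2 intermediate landings.
Ramp run (horizontal) at 1:15: 2161 × 15 = 32415 mm.
2 intermediate landings contribute 2 × 1350 = 2700 mm.
Top and bottom landings: 2 × 1525 = 3050 mm.
Total = 32415 + 2700 + 3050 = 38165 mm.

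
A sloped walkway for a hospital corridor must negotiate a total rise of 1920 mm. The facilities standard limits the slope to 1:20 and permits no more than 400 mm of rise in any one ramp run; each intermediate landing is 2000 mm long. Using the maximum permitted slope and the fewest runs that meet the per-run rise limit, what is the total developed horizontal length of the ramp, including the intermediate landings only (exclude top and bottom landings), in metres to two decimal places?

1920 / 400 = 4.800 → round up to 5 ramp runs. That means 4 intermediate landings.
Ramp run (horizontal) at 1:20: 1920 × 20 = 38400 mm.
4 intermediate landings contribute 4 × 2000 = 8000 mm.
Total developed length = 38400 + 8000 = 46400 mm.
= 46.40 m.

46.40 m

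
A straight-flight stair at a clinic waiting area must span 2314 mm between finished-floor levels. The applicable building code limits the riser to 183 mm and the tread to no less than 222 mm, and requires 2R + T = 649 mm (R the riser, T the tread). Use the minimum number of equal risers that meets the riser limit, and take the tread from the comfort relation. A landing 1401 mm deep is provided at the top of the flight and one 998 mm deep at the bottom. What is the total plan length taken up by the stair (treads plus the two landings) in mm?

5915 mm

2314 / 183 = 12.645 → round up to 13 risers.
Riser R = 2314 / 13 = 178 mm, within the 183 mm limit.
Tread T = 649 − 2 × 178 = 293 mm (≥ 222 mm).
Going = (13 − 1) × 293 = 3516 mm.
Add landings: 3516 + 1401 + 998 = 5915 mm.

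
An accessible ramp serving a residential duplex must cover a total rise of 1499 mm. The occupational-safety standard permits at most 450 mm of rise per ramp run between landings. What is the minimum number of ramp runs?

4 runs

At most 450 each: 1499/450 = 3.33, giving 4 ramp runs.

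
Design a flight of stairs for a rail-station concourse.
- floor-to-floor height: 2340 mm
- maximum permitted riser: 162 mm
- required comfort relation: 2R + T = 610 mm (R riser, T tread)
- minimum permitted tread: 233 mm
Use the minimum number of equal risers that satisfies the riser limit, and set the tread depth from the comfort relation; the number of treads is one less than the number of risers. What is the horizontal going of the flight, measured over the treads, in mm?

2340 / 162 = 14.444 → round up to 15 risers.
Riser R = 2340 / 15 = 156 mm, within the 162 mm limit.
From 2R + T = 610: T = 610 − 312 = 298 mm.
Going = (15 − 1) × 298 = 4172 mm.

4172 mm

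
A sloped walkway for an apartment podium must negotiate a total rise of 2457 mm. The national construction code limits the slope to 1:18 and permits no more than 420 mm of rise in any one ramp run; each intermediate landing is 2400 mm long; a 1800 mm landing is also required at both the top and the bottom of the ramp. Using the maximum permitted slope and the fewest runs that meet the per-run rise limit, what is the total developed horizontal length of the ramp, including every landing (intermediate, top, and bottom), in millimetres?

59826 mm

2457 / 420 = 5.850 → round up to 6 ramp runs. That means 5 intermediate landings.
Ramp run (horizontal) at 1:18: 2457 × 18 = 44226 mm.
Intermediate landings: 5 × 2400 = 12000 mm.
Top and bottom landings: 2 × 1800 = 3600 mm.
Total = 44226 + 12000 + 3600 = 59826 mm.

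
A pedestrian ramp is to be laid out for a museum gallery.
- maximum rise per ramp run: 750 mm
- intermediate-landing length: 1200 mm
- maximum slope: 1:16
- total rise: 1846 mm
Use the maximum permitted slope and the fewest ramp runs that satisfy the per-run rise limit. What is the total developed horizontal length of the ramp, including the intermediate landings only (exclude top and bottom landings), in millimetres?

31936 mm

At most 750 each: 1846/750 = 2.46, giving 3 ramp runs. That means 2 intermediate landings.
Ramp run (horizontal) at 1:16: 1846 × 16 = 29536 mm.
2 intermediate landings contribute 2 × 1200 = 2400 mm.
Developed length = 29536 + 2400 = 31936 mm.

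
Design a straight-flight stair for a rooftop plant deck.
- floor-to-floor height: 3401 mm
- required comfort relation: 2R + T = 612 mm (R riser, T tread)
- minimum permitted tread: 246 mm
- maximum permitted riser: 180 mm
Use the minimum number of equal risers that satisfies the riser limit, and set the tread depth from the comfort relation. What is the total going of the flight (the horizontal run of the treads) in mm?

At most 180 each: 3401/180 = 18.89, giving 19 risers.
R = 3401 ÷ 19 = 179 mm.
Tread T = 612 − 2 × 179 = 254 mm (≥ 246 mm).
Going = (19 − 1) × 254 = 4572 mm.

4572 mm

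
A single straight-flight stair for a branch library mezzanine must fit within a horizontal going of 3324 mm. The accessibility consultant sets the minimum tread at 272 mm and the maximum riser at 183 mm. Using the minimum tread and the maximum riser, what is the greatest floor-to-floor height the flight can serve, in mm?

2379 mm

3324 / 272 = 12.22, so 12 treads fit.
Risers = treads + 1 = 13.
Maximum height = 13 × 183 = 2379 mm.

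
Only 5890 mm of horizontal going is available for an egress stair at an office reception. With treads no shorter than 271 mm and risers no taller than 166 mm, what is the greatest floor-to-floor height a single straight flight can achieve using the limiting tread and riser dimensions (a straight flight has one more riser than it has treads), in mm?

5890 / 271 = 21.73, so 21 treads fit.
Risers = treads + 1 = 22.
Maximum height = 22 × 166 = 3652 mm.

3652 mm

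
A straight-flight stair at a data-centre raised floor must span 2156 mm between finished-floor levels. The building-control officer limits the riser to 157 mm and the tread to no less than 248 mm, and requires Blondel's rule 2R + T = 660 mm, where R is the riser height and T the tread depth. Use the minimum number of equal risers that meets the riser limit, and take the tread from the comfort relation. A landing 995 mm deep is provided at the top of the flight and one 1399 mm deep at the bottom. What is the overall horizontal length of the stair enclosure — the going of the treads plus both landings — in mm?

2156 / 157 = 13.73, so 14 risers are needed.
Riser R = 2156 / 14 = 154 mm, within the 157 mm limit.
T = 660 − 2·154 = 352 mm, which satisfies the 248 mm minimum.
Going = (14 − 1) × 352 = 4576 mm.
Enclosure = 4576 + 995 + 1399 = 6970 mm.

6970 mm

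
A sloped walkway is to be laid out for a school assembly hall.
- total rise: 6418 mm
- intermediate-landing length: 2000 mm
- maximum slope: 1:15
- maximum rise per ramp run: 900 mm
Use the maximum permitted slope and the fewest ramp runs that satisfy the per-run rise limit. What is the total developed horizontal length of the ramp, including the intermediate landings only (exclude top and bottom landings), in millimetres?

110270 mm

⌈6418/900⌉ = 8 ramp runs. That means 7 intermediate landings.
Horizontal run for 6418 mm of rise at 1:15 is 6418 × 15 = 96270 mm.
7 intermediate landings contribute 7 × 2000 = 14000 mm.
Developed length = 96270 + 14000 = 110270 mm.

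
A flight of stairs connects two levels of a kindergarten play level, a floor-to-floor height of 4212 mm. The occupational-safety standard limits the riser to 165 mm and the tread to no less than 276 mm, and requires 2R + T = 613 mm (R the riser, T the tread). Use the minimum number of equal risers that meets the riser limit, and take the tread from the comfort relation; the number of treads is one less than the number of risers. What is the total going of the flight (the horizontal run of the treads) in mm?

⌈4212/165⌉ = 26 risers.
R = 4212 ÷ 26 = 162 mm.
From 2R + T = 613: T = 613 − 324 = 289 mm.
26 risers give 25 treads; going = 25 × 289 = 7225 mm.

7225 mm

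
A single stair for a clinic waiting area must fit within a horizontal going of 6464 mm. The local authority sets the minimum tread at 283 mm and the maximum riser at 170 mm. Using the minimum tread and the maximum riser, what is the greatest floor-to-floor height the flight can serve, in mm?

Treads that fit: ⌊6464 / 283⌋ = 22.
Risers = treads + 1 = 23.
Maximum height = 23 × 170 = 3910 mm.

3910 mm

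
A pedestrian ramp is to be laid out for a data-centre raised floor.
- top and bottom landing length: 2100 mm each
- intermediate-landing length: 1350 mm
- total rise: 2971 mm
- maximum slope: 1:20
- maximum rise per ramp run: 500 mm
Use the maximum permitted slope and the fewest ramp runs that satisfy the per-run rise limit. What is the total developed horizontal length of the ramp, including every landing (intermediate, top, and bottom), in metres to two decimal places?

70.37 m

2971 / 500 = 5.94, so 6 ramp runs are needed. That means 5 intermediate landings.
Horizontal run for 2971 mm of rise at 1:20 is 2971 × 20 = 59420 mm.
5 intermediate landings contribute 5 × 1350 = 6750 mm.
Top and bottom landings: 2 × 2100 = 4200 mm.
Total = 59420 + 6750 + 4200 = 70370 mm.
= 70.37 m.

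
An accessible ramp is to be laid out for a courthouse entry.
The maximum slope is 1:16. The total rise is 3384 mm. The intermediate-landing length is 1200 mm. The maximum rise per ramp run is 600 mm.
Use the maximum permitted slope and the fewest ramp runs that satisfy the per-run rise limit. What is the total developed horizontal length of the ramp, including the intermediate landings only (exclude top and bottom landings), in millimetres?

3384 / 600 = 5.64, so 6 ramp runs are needed. That means 5 intermediate landings.
Horizontal run for 3384 mm of rise at 1:16 is 3384 × 16 = 54144 mm.
5 intermediate landings contribute 5 × 1200 = 6000 mm.
Total developed length = 54144 + 6000 = 60144 mm.

60144 mm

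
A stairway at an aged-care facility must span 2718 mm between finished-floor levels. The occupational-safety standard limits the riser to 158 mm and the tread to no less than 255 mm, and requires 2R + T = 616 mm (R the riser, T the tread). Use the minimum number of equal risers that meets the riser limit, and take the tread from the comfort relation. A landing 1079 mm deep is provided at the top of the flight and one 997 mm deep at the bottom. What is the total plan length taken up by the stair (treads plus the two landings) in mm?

At most 158 each: 2718/158 = 17.20, giving 18 risers.
Riser R = 2718 / 18 = 151 mm, within the 158 mm limit.
From 2R + T = 616: T = 616 − 302 = 314 mm.
Treads = 18 − 1 = 17; going = 17 × 314 = 5338 mm.
Enclosure = 5338 + 1079 + 997 = 7414 mm.

7414 mm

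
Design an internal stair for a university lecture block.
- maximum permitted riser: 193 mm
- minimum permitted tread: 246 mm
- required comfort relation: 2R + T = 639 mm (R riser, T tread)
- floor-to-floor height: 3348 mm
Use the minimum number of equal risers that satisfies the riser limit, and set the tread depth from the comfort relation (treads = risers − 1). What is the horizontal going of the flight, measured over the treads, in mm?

3348 / 193 = 17.347 → round up to 18 risers.
R = 3348 ÷ 18 = 186 mm.
Tread T = 639 − 2 × 186 = 267 mm (≥ 246 mm).
Treads = 18 − 1 = 17; going = 17 × 267 = 4539 mm.

4539 mm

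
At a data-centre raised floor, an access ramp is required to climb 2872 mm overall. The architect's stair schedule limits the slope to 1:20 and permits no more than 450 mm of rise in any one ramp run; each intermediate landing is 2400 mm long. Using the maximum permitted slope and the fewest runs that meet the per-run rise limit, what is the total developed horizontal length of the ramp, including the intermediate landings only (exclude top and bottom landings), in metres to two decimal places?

71.84 m

2872 / 450 = 6.38, so 7 ramp runs are needed. That means 6 intermediate landings.
Horizontal run for 2872 mm of rise at 1:20 is 2872 × 20 = 57440 mm.
Intermediate landings: 6 × 2400 = 14400 mm.
Developed length = 57440 + 14400 = 71840 mm.
= 71.84 m.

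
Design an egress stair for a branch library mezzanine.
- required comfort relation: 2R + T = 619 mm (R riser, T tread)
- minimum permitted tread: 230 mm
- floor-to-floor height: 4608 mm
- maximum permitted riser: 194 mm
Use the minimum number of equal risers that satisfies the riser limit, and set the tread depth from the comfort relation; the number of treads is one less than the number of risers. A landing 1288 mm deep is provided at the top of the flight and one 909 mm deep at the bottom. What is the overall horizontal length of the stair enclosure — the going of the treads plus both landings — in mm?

7602 mm

4608 / 194 = 23.75, so 24 risers are needed.
R = 4608 ÷ 24 = 192 mm.
From 2R + T = 619: T = 619 − 384 = 235 mm.
Treads = 24 − 1 = 23; going = 23 × 235 = 5405 mm.
Enclosure = 5405 + 1288 + 909 = 7602 mm.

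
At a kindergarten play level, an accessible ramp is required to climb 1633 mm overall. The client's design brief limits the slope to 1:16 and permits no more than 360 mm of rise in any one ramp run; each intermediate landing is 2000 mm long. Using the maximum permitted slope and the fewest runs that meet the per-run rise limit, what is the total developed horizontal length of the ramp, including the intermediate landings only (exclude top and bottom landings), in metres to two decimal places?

34.13 m

⌈1633/360⌉ = 5 ramp runs. That means 4 intermediate landings.
Horizontal run for 1633 mm of rise at 1:16 is 1633 × 16 = 26128 mm.
4 intermediate landings contribute 4 × 2000 = 8000 mm.
Developed length = 26128 + 8000 = 34128 mm.
= 34.13 m.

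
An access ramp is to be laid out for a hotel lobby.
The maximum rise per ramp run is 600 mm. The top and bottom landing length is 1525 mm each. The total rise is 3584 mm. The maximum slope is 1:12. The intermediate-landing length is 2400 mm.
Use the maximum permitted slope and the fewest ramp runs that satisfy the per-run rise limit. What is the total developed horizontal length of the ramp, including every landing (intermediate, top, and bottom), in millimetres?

3584 / 600 = 5.973 → round up to 6 ramp runs. That means 5 intermediate landings.
Ramp run (horizontal) at 1:12: 3584 × 12 = 43008 mm.
5 intermediate landings contribute 5 × 2400 = 12000 mm.
Top and bottom landings: 2 × 1525 = 3050 mm.
Total = 43008 + 12000 + 3050 = 58058 mm.

58058 mm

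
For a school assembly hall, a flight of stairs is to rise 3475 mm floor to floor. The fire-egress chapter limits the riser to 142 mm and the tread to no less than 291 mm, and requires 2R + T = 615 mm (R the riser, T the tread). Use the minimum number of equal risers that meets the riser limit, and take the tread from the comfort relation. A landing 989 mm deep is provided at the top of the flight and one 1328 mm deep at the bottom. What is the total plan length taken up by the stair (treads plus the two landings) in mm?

10405 mm

3475 / 142 = 24.47, so 25 risers are needed.
R = 3475 ÷ 25 = 139 mm.
From 2R + T = 615: T = 615 − 278 = 337 mm.
Treads = 25 − 1 = 24; going = 24 × 337 = 8088 mm.
Add landings: 8088 + 989 + 1328 = 10405 mm.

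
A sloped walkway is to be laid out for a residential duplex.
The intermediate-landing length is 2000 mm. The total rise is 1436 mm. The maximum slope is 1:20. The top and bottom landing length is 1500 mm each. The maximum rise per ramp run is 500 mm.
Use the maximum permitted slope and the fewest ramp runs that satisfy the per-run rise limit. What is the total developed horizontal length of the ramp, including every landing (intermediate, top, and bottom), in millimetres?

35720 mm

At most 500 each: 1436/500 = 2.87, giving 3 ramp runs. That means 2 intermediate landings.
Horizontal run for 1436 mm of rise at 1:20 is 1436 × 20 = 28720 mm.
Intermediate landings: 2 × 2000 = 4000 mm.
Top and bottom landings: 2 × 1500 = 3000 mm.
Total = 28720 + 4000 + 3000 = 35720 mm.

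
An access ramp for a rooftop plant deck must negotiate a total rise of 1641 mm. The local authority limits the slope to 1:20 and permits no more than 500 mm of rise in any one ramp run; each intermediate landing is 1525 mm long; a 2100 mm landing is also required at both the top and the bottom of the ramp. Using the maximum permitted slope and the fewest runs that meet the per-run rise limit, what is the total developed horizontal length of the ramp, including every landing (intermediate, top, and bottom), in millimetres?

41595 mm

⌈1641/500⌉ = 4 ramp runs. That means 3 intermediate landings.
Horizontal run for 1641 mm of rise at 1:20 is 1641 × 20 = 32820 mm.
Intermediate landings: 3 × 1525 = 4575 mm.
Top and bottom landings: 2 × 2100 = 4200 mm.
Total = 32820 + 4575 + 4200 = 41595 mm.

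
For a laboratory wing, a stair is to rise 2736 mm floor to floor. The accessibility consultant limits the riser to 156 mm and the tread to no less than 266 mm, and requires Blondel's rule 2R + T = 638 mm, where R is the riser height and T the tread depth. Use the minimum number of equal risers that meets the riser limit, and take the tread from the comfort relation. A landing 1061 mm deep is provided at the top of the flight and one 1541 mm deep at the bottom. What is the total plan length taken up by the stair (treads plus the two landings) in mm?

8280 mm

At most 156 each: 2736/156 = 17.54, giving 18 risers.
Riser R = 2736 / 18 = 152 mm, within the 156 mm limit.
T = 638 − 2·152 = 334 mm, which satisfies the 266 mm minimum.
Treads = 18 − 1 = 17; going = 17 × 334 = 5678 mm.
Enclosure = 5678 + 1061 + 1541 = 8280 mm.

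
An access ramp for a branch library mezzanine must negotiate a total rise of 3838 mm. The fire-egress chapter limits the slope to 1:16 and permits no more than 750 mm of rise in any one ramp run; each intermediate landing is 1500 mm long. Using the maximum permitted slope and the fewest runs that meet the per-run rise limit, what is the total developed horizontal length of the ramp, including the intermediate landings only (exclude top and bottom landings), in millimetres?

⌈3838/750⌉ = 6 ramp runs. That means 5 intermediate landings.
Ramp run (horizontal) at 1:16: 3838 × 16 = 61408 mm.
Intermediate landings: 5 × 1500 = 7500 mm.
Developed length = 61408 + 7500 = 68908 mm.

68908 mm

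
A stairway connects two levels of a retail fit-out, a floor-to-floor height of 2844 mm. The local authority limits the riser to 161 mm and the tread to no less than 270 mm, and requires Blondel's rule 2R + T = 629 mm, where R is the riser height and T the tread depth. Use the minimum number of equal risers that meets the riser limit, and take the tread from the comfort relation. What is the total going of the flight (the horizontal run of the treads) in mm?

At most 161 each: 2844/161 = 17.66, giving 18 risers.
R = 2844 ÷ 18 = 158 mm.
Tread T = 629 − 2 × 158 = 313 mm (≥ 270 mm).
Treads = 18 − 1 = 17; going = 17 × 313 = 5321 mm.

5321 mm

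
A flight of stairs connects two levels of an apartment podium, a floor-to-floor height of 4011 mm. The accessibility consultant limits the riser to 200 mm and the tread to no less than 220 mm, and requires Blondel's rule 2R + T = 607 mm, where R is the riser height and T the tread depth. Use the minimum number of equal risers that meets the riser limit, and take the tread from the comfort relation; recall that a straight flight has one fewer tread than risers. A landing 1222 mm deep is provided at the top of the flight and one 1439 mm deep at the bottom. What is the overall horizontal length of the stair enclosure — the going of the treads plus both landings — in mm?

At most 200 each: 4011/200 = 20.05, giving 21 risers.
R = 4011 ÷ 21 = 191 mm.
T = 607 − 2·191 = 225 mm, which satisfies the 220 mm minimum.
Treads = 21 − 1 = 20; going = 20 × 225 = 4500 mm.
Enclosure = 4500 + 1222 + 1439 = 7161 mm.

7161 mm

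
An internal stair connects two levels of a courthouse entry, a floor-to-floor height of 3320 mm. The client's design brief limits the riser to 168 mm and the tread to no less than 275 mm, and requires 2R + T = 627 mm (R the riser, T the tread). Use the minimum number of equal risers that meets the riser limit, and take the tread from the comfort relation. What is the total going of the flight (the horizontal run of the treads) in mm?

⌈3320/168⌉ = 20 risers.
R = 3320 ÷ 20 = 166 mm.
Tread T = 627 − 2 × 166 = 295 mm (≥ 275 mm).
Treads = 20 − 1 = 19; going = 19 × 295 = 5605 mm.

5605 mm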